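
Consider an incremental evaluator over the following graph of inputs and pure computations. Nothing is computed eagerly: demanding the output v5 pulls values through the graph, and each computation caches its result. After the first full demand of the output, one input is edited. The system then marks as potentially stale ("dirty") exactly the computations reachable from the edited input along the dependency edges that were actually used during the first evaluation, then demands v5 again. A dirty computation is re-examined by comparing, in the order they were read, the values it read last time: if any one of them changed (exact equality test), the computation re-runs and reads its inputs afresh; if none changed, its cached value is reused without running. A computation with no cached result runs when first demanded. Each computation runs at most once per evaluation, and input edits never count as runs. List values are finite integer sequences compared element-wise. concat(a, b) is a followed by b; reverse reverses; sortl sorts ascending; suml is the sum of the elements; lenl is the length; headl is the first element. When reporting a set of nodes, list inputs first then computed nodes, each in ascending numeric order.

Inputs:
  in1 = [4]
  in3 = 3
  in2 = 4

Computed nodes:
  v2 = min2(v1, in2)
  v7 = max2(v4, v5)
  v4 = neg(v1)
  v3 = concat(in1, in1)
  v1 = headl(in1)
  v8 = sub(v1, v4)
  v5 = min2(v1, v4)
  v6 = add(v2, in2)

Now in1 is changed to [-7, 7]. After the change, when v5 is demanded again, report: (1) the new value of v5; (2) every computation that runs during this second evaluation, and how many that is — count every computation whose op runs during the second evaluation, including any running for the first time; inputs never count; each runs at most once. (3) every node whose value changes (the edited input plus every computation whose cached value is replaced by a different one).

Initial pass — values computed on the first demand:
  v1 = headl([4]) = 4
  v4 = neg(4) = -4
  v5 = min2(4, -4) = -4

Second demand — change propagation:
  v1: re-runs because in1 [4]->[-7, 7]; new result -7.
  v4: re-runs because v1 4->-7; new result 7.
  v5: re-runs because v1 4->-7; v4 -4->7; new result -7.

v5 now evaluates to -7.
Run set: v1, v4, v5 (3 run).
Changed values: in1, v1, v4, v5.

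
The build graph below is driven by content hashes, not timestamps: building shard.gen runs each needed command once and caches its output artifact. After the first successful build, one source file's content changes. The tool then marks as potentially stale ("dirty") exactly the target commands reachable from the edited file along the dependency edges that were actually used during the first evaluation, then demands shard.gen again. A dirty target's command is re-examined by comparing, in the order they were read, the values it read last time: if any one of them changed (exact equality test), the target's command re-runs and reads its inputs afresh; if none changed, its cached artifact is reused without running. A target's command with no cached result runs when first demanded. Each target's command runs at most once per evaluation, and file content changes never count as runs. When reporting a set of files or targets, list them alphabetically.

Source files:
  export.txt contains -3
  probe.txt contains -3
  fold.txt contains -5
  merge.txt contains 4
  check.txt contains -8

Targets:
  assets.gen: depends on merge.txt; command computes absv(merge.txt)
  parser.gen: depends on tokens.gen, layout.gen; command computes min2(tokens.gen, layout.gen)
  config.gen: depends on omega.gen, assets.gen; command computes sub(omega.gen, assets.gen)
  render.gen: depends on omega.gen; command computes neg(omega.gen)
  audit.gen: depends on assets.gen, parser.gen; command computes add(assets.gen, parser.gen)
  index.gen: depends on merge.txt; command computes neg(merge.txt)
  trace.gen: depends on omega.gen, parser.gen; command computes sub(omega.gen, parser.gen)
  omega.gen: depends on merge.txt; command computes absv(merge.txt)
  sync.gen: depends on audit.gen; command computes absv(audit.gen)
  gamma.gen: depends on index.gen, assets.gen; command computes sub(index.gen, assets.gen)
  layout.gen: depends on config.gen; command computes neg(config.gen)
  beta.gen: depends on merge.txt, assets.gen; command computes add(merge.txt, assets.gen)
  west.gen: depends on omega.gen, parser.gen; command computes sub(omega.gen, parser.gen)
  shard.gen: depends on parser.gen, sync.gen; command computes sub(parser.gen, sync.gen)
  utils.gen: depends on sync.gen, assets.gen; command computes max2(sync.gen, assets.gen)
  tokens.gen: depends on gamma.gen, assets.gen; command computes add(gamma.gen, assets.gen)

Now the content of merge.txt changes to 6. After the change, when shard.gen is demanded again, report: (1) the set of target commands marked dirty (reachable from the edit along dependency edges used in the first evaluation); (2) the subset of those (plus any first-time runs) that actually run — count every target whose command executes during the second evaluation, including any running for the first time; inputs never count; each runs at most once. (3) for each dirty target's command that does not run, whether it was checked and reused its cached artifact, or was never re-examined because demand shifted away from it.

Dirty set: assets.gen, audit.gen, config.gen, gamma.gen, index.gen, layout.gen, omega.gen, parser.gen, shard.gen, sync.gen, tokens.gen.
Run set: assets.gen, audit.gen, config.gen, gamma.gen, index.gen, omega.gen, parser.gen, shard.gen, tokens.gen (9 run).
Re-examined without running (cache reused): layout.gen, sync.gen.
The important point: at layout.gen every value read last time is unchanged, so the dirty flag clears without a run.

Initial pass — values computed on the first demand:
  assets.gen = absv(4) = 4
  index.gen = neg(4) = -4
  gamma.gen = sub(-4, 4) = -8
  omega.gen = absv(4) = 4
  config.gen = sub(4, 4) = 0
  layout.gen = neg(0) = 0
  tokens.gen = add(-8, 4) = -4
  parser.gen = min2(-4, 0) = -4
  audit.gen = add(4, -4) = 0
  sync.gen = absv(0) = 0
  shard.gen = sub(-4, 0) = -4

Second demand — change propagation:
  assets.gen: re-runs because merge.txt 4->6; new result 6.
  index.gen: re-runs because merge.txt 4->6; new result -6.
  gamma.gen: re-runs because index.gen -4->-6; assets.gen 4->6; new result -12.
  omega.gen: re-runs because merge.txt 4->6; new result 6.
  config.gen: re-runs because omega.gen 4->6; assets.gen 4->6; new result 0 (unchanged).
  layout.gen: re-examined; everything it read last time is the same (config.gen unchanged) — cache 0 kept, no run.
  tokens.gen: re-runs because gamma.gen -8->-12; assets.gen 4->6; new result -6.
  parser.gen: re-runs because tokens.gen -4->-6; new result -6.
  audit.gen: re-runs because assets.gen 4->6; parser.gen -4->-6; new result 0 (unchanged).
  sync.gen: re-examined; everything it read last time is the same (audit.gen unchanged) — cache 0 kept, no run.
  shard.gen: re-runs because parser.gen -4->-6; new result -6.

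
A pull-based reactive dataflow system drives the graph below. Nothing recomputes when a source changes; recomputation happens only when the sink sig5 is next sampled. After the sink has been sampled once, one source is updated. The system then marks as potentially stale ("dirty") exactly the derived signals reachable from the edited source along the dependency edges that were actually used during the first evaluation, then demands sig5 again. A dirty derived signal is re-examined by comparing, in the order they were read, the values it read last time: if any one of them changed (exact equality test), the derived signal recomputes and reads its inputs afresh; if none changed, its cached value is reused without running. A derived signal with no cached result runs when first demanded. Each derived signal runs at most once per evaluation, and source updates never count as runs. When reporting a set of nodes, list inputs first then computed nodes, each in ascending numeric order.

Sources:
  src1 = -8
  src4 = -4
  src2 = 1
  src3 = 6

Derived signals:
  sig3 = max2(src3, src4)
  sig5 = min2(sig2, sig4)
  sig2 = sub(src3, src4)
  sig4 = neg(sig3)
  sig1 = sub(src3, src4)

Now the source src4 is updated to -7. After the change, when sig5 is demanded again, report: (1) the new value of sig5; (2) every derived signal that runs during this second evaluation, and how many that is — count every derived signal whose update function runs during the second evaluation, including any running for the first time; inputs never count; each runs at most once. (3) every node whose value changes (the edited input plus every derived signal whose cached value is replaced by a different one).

New value of sig5: -6.
Derived signals that run: sig2, sig3, sig5 — 3 in total.
Values that change: src4, sig2.
Key observation: the cutoff stops propagation at sig4 — its inputs' values are unchanged, so it reuses its cache.

First evaluation (everything demanded from the output):
  sig2 = sub(6, -4) = 10
  sig3 = max2(6, -4) = 6
  sig4 = neg(6) = -6
  sig5 = min2(10, -6) = -6

Propagation after the edit:
  sig2: runs — src4 -4->-7; result 13.
  sig3: runs — src4 -4->-7; result 6 (same value as before).
  sig4: checked — values it read are unchanged (sig3 unchanged); reused cached -6 without running.
  sig5: runs — sig2 10->13; result -6 (same value as before).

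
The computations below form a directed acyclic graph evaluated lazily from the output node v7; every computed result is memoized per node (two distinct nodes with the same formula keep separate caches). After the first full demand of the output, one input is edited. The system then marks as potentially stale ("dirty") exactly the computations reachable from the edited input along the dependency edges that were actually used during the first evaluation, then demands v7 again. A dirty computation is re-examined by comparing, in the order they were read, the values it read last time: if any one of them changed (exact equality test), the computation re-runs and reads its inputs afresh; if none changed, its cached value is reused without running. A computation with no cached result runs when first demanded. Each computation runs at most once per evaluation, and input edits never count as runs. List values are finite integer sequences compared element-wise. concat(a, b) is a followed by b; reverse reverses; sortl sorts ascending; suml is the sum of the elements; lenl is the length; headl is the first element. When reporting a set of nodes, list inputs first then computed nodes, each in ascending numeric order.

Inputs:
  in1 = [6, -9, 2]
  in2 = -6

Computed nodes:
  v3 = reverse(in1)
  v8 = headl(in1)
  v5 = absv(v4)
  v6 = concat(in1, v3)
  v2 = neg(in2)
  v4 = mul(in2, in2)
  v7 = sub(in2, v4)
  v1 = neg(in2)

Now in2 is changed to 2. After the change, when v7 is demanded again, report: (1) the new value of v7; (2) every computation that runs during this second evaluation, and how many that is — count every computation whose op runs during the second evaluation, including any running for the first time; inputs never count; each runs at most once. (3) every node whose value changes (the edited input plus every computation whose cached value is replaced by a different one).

First demand of the output computes:
  v4 = mul(-6, -6) = 36
  v7 = sub(-6, 36) = -42

After the edit, cleaning proceeds:
  v4: a read changed (in2 -6->2; in2 -6->2) — executes, giving 4.
  v7: a read changed (in2 -6->2; v4 36->4) — executes, giving -2.

Demanding v7 again yields -2.
2 computations run: v4, v7.
The nodes whose values change: in2, v4, v7.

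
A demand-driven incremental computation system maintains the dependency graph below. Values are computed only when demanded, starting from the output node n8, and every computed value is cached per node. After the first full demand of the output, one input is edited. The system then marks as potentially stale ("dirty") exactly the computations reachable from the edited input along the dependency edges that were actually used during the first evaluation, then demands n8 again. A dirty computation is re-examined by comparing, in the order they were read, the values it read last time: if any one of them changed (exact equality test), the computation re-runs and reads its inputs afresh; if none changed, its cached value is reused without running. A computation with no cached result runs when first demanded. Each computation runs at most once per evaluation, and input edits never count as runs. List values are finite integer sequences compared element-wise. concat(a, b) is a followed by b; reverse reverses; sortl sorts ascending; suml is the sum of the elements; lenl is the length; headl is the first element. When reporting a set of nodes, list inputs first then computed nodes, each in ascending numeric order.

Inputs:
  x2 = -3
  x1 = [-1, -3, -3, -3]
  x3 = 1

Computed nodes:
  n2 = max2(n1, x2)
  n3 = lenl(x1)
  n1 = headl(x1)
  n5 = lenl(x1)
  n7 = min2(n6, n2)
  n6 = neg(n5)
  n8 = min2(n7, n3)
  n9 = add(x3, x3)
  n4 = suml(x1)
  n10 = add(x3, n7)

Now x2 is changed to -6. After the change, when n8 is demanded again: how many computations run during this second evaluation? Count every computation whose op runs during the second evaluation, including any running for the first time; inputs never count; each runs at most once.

Computations that run: n2 — 1 in total.
Key observation: the change is absorbed at n2 — it re-runs but produces the same value, and the output's value is unchanged.

First evaluation (everything demanded from the output):
  n1 = headl([-1, -3, -3, -3]) = -1
  n2 = max2(-1, -3) = -1
  n3 = lenl([-1, -3, -3, -3]) = 4
  n5 = lenl([-1, -3, -3, -3]) = 4
  n6 = neg(4) = -4
  n7 = min2(-4, -1) = -4
  n8 = min2(-4, 4) = -4

Propagation after the edit:
  n2: runs — x2 -3->-6; result -1 (same value as before).
  n7: checked — values it read are unchanged (n6 unchanged, n2 unchanged); reused cached -4 without running.
  n8: checked — values it read are unchanged (n7 unchanged, n3 unchanged); reused cached -4 without running.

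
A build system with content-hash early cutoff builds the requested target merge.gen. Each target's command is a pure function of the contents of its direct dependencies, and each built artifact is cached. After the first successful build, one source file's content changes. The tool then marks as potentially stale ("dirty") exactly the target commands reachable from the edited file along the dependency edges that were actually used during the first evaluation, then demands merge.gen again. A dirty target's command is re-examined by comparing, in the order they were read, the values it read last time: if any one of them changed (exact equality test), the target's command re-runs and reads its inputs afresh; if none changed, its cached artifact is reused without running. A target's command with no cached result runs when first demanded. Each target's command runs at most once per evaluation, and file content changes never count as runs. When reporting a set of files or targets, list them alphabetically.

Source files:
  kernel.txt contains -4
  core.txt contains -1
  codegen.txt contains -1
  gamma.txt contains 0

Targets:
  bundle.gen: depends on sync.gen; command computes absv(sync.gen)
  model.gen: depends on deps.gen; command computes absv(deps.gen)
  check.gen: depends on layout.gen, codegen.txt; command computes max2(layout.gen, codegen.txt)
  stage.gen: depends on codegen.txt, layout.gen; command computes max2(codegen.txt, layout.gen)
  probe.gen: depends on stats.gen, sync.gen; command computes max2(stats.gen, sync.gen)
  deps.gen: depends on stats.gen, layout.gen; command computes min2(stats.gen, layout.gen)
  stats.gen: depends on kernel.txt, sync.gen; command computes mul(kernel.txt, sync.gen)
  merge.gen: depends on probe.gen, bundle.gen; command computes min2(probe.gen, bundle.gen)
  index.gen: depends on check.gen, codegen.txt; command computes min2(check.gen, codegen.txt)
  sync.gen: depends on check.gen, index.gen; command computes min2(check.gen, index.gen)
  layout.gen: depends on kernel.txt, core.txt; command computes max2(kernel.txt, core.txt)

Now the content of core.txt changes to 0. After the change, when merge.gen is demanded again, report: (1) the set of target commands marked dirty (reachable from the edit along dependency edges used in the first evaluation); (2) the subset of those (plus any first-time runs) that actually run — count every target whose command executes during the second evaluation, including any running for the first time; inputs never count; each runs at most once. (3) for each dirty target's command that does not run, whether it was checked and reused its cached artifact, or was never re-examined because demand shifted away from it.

First evaluation (everything demanded from the output):
  layout.gen = max2(-4, -1) = -1
  check.gen = max2(-1, -1) = -1
  index.gen = min2(-1, -1) = -1
  sync.gen = min2(-1, -1) = -1
  bundle.gen = absv(-1) = 1
  stats.gen = mul(-4, -1) = 4
  probe.gen = max2(4, -1) = 4
  merge.gen = min2(4, 1) = 1

Propagation after the edit:
  layout.gen: runs — core.txt -1->0; result 0.
  check.gen: runs — layout.gen -1->0; result 0.
  index.gen: runs — check.gen -1->0; result -1 (same value as before).
  sync.gen: runs — check.gen -1->0; result -1 (same value as before).
  bundle.gen: checked — values it read are unchanged (sync.gen unchanged); reused cached 1 without running.
  stats.gen: checked — values it read are unchanged (kernel.txt unchanged, sync.gen unchanged); reused cached 4 without running.
  probe.gen: checked — values it read are unchanged (stats.gen unchanged, sync.gen unchanged); reused cached 4 without running.
  merge.gen: checked — values it read are unchanged (probe.gen unchanged, bundle.gen unchanged); reused cached 1 without running.

Key observation: the cutoff stops propagation at stats.gen — its inputs' values are unchanged, so it reuses its cache.

Marked dirty: bundle.gen, check.gen, index.gen, layout.gen, merge.gen, probe.gen, stats.gen, sync.gen.
Target commands that run: check.gen, index.gen, layout.gen, sync.gen — 4 in total.
Checked but reused from cache: bundle.gen, merge.gen, probe.gen, stats.gen.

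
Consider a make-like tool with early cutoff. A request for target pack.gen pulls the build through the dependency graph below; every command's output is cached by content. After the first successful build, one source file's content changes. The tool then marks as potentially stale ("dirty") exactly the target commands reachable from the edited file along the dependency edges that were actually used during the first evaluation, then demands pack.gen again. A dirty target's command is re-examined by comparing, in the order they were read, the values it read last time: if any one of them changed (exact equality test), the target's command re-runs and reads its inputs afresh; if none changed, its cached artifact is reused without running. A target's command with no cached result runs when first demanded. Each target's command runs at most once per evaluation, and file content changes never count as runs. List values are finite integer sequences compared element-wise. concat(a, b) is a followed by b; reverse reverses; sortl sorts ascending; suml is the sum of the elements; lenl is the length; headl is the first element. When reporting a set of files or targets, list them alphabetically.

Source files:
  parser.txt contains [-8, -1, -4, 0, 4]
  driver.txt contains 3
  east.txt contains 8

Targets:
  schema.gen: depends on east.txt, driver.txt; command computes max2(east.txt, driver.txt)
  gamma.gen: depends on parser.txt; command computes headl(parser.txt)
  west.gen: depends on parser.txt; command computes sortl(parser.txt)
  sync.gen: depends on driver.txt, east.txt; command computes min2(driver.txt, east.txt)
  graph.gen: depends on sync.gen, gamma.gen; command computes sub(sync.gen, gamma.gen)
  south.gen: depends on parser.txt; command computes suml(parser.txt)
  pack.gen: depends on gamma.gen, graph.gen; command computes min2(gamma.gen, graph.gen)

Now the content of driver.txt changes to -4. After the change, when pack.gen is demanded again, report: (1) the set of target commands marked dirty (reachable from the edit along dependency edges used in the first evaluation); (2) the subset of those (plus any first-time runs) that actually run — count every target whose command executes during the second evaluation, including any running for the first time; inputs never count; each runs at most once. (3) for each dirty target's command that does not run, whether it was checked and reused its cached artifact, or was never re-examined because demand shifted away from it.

The edit dirties: graph.gen, pack.gen, sync.gen.
3 target commands run: graph.gen, pack.gen, sync.gen.
No dirty target's command escaped a run.

First demand of the output computes:
  gamma.gen = headl([-8, -1, -4, 0, 4]) = -8
  sync.gen = min2(3, 8) = 3
  graph.gen = sub(3, -8) = 11
  pack.gen = min2(-8, 11) = -8

After the edit, cleaning proceeds:
  sync.gen: a read changed (driver.txt 3->-4) — executes, giving -4.
  graph.gen: a read changed (sync.gen 3->-4) — executes, giving 4.
  pack.gen: a read changed (graph.gen 11->4) — executes, giving -8 — identical to its old value.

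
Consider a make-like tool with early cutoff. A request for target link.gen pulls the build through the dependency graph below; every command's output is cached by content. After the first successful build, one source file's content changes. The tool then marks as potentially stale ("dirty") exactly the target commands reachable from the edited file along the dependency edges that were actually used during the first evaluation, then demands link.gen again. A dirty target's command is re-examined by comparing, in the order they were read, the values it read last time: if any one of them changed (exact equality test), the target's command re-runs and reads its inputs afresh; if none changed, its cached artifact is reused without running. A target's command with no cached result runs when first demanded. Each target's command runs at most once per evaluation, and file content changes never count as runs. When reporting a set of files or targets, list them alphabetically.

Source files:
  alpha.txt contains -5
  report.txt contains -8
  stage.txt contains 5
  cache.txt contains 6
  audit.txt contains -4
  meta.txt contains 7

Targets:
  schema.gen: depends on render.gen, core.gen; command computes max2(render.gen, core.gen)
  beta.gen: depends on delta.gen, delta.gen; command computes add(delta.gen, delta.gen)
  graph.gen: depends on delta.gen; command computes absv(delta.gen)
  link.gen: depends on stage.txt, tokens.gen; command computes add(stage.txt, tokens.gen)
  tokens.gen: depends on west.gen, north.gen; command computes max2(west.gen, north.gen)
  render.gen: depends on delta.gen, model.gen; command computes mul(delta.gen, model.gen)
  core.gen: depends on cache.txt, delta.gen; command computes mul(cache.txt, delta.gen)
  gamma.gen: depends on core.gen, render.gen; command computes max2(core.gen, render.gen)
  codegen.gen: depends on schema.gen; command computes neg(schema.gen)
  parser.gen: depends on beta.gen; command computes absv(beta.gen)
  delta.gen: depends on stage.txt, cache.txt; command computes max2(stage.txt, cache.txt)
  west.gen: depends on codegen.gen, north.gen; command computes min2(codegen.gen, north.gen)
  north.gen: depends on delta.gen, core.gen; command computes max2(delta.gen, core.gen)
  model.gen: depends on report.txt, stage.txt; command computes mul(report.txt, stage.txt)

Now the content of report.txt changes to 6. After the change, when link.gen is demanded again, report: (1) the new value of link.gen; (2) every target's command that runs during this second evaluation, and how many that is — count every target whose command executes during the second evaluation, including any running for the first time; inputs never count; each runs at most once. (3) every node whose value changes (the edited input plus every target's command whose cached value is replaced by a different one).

Demanding link.gen again yields 41.
6 target commands run: codegen.gen, model.gen, render.gen, schema.gen, tokens.gen, west.gen.
The nodes whose values change: codegen.gen, model.gen, render.gen, report.txt, schema.gen, west.gen.
Note the absorption at tokens.gen: it re-runs yet its value is the same, leaving the output's value untouched.

First demand of the output computes:
  delta.gen = max2(5, 6) = 6
  core.gen = mul(6, 6) = 36
  model.gen = mul(-8, 5) = -40
  north.gen = max2(6, 36) = 36
  render.gen = mul(6, -40) = -240
  schema.gen = max2(-240, 36) = 36
  codegen.gen = neg(36) = -36
  west.gen = min2(-36, 36) = -36
  tokens.gen = max2(-36, 36) = 36
  link.gen = add(5, 36) = 41

After the edit, cleaning proceeds:
  model.gen: a read changed (report.txt -8->6) — executes, giving 30.
  render.gen: a read changed (model.gen -40->30) — executes, giving 180.
  schema.gen: a read changed (render.gen -240->180) — executes, giving 180.
  codegen.gen: a read changed (schema.gen 36->180) — executes, giving -180.
  west.gen: a read changed (codegen.gen -36->-180) — executes, giving -180.
  tokens.gen: a read changed (west.gen -36->-180) — executes, giving 36 — identical to its old value.
  link.gen: dirty, but its reads are unchanged (stage.txt unchanged, tokens.gen unchanged); cached 41 stands.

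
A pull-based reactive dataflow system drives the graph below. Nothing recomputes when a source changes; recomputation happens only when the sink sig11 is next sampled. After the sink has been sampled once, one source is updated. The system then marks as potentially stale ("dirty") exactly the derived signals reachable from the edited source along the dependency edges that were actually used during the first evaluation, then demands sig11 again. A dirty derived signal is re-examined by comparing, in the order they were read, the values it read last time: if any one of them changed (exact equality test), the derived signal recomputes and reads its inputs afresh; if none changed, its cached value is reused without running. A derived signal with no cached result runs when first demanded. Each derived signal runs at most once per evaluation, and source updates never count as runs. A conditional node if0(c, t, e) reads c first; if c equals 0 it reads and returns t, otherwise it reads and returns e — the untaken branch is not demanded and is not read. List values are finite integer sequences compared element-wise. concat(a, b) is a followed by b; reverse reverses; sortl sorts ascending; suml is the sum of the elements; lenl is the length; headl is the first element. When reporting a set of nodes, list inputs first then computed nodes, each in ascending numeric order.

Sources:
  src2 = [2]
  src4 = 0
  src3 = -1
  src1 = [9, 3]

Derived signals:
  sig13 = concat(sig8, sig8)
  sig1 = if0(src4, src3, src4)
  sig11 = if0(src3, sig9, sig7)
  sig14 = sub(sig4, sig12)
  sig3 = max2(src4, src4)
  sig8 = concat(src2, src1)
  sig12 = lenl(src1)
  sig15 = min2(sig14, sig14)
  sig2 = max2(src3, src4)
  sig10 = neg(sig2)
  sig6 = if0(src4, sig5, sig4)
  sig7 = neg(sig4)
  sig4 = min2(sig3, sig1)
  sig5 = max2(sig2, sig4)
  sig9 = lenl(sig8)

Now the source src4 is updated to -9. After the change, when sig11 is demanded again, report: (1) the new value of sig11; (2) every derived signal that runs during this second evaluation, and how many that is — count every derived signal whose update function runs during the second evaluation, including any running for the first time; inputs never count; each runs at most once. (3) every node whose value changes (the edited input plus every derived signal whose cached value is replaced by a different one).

First evaluation (everything demanded from the output):
  sig1 = if0(src4=0 -> then branch src3) = -1
  sig3 = max2(0, 0) = 0
  sig4 = min2(0, -1) = -1
  sig7 = neg(-1) = 1
  sig11 = if0(src3=-1 -> else branch sig7) = 1

Propagation after the edit:
  sig1: runs — src4 0->-9; result -9.
  sig3: runs — src4 0->-9; src4 0->-9; result -9.
  sig4: runs — sig3 0->-9; sig1 -1->-9; result -9.
  sig7: runs — sig4 -1->-9; result 9.
  sig11: runs — sig7 1->9; result 9.

New value of sig11: 9.
Derived signals that run: sig1, sig3, sig4, sig7, sig11 — 5 in total.
Values that change: src4, sig1, sig3, sig4, sig7, sig11.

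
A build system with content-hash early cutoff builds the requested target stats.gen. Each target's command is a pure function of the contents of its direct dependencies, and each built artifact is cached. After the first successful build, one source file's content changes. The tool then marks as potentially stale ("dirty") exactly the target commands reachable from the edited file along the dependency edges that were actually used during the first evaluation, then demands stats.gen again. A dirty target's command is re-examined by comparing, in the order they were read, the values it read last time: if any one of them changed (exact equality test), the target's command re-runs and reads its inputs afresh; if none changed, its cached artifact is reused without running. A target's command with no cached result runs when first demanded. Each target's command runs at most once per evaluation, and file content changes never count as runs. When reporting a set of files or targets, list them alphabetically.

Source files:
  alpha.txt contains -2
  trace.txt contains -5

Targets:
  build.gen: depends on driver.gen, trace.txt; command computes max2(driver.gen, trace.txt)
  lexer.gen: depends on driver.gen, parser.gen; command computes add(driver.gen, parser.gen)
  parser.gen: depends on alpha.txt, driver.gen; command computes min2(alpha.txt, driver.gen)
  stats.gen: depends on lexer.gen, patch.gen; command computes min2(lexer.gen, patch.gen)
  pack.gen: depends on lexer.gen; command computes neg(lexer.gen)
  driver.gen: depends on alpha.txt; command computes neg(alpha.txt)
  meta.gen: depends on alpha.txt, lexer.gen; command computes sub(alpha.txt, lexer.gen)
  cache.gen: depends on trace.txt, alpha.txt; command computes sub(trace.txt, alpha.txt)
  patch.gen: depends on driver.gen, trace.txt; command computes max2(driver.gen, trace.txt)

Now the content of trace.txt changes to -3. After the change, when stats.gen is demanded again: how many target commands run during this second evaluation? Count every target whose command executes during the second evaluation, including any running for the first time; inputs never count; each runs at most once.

First evaluation (everything demanded from the output):
  driver.gen = neg(-2) = 2
  parser.gen = min2(-2, 2) = -2
  lexer.gen = add(2, -2) = 0
  patch.gen = max2(2, -5) = 2
  stats.gen = min2(0, 2) = 0

Propagation after the edit:
  patch.gen: runs — trace.txt -5->-3; result 2 (same value as before).
  stats.gen: checked — values it read are unchanged (lexer.gen unchanged, patch.gen unchanged); reused cached 0 without running.

Key observation: the change is absorbed at patch.gen — it re-runs but produces the same value, and the output's value is unchanged.

Target commands that run: patch.gen — 1 in total.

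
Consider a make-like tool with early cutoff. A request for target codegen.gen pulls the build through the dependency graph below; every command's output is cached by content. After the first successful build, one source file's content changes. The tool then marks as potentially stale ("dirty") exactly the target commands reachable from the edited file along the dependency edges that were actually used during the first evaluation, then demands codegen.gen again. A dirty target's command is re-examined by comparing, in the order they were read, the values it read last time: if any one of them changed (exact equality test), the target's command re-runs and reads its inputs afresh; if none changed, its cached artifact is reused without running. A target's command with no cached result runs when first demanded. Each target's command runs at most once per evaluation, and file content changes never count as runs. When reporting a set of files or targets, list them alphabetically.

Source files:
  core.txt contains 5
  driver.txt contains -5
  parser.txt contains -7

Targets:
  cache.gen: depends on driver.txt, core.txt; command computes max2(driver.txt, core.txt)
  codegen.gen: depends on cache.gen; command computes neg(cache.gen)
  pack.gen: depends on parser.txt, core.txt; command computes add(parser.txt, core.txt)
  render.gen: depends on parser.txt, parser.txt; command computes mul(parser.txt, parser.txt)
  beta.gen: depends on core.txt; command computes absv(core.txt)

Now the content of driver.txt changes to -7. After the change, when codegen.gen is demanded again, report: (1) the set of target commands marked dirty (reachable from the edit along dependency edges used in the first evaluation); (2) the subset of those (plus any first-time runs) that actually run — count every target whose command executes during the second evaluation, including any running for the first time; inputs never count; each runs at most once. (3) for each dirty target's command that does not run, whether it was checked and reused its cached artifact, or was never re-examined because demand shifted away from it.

The edit dirties: cache.gen, codegen.gen.
1 target commands run: cache.gen.
Cache hits after checking: codegen.gen.
Note the absorption at cache.gen: it re-runs yet its value is the same, leaving the output's value untouched.

First demand of the output computes:
  cache.gen = max2(-5, 5) = 5
  codegen.gen = neg(5) = -5

After the edit, cleaning proceeds:
  cache.gen: a read changed (driver.txt -5->-7) — executes, giving 5 — identical to its old value.
  codegen.gen: dirty, but its reads are unchanged (cache.gen unchanged); cached -5 stands.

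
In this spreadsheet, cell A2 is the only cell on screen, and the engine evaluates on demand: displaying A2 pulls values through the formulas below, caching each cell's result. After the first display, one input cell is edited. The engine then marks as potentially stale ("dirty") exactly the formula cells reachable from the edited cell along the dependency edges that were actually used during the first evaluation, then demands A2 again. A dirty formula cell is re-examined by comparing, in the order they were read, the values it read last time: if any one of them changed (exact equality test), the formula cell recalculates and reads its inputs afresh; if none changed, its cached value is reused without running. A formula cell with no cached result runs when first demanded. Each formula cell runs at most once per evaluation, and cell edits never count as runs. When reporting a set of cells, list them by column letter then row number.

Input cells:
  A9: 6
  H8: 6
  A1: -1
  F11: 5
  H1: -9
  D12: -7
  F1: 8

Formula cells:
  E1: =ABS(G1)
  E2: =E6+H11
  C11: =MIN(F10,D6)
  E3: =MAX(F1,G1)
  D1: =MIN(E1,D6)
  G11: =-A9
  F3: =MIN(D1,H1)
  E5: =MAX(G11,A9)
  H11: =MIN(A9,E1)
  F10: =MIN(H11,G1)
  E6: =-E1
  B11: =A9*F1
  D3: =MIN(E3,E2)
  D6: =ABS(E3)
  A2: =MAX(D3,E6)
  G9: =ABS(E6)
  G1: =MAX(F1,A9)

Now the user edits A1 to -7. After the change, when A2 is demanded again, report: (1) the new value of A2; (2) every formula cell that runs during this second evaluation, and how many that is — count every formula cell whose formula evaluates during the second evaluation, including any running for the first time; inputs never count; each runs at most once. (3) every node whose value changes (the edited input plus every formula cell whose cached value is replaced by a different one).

A2 now evaluates to -2.
Run set: none (0 run).
Changed values: A1.
The important point: nothing the output needs ever reads A1, so the edit is invisible to it.

Initial pass — values computed on the first demand:
  G1 = MAX(8, 6) = 8
  E1 = ABS(8) = 8
  E3 = MAX(8, 8) = 8
  E6 = -(8) = -8
  H11 = MIN(6, 8) = 6
  E2 = -8 + 6 = -2
  D3 = MIN(8, -2) = -2
  A2 = MAX(-2, -8) = -2

Second demand — change propagation:
  no demanded computation ever read A1, so the edit dirties nothing and nothing runs.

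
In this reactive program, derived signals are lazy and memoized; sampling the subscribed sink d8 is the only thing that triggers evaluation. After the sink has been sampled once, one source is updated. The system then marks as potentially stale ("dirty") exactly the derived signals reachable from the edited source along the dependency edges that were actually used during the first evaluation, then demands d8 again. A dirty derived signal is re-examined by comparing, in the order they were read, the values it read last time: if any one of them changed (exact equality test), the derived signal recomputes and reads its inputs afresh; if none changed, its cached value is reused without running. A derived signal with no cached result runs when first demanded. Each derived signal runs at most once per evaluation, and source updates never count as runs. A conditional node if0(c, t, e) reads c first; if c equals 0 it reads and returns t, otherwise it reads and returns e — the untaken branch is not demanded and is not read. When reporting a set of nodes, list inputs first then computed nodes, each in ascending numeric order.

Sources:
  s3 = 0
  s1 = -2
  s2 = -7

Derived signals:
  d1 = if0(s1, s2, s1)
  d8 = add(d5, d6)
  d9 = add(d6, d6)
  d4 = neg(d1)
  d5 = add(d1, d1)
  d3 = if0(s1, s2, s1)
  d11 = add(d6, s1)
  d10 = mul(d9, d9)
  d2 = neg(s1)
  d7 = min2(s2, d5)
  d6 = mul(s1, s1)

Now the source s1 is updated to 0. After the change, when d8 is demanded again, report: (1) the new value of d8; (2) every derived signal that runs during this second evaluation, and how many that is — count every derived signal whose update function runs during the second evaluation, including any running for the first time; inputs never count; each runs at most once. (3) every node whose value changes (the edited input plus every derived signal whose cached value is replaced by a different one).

Demanding d8 again yields -14.
4 derived signals run: d1, d5, d6, d8.
The nodes whose values change: s1, d1, d5, d6, d8.

First demand of the output computes:
  d1 = if0(s1=-2 -> else branch s1) = -2
  d5 = add(-2, -2) = -4
  d6 = mul(-2, -2) = 4
  d8 = add(-4, 4) = 0

After the edit, cleaning proceeds:
  d1: a read changed (s1 -2->0; s1 -2->0) — executes, giving -7.
  d5: a read changed (d1 -2->-7; d1 -2->-7) — executes, giving -14.
  d6: a read changed (s1 -2->0; s1 -2->0) — executes, giving 0.
  d8: a read changed (d5 -4->-14; d6 4->0) — executes, giving -14.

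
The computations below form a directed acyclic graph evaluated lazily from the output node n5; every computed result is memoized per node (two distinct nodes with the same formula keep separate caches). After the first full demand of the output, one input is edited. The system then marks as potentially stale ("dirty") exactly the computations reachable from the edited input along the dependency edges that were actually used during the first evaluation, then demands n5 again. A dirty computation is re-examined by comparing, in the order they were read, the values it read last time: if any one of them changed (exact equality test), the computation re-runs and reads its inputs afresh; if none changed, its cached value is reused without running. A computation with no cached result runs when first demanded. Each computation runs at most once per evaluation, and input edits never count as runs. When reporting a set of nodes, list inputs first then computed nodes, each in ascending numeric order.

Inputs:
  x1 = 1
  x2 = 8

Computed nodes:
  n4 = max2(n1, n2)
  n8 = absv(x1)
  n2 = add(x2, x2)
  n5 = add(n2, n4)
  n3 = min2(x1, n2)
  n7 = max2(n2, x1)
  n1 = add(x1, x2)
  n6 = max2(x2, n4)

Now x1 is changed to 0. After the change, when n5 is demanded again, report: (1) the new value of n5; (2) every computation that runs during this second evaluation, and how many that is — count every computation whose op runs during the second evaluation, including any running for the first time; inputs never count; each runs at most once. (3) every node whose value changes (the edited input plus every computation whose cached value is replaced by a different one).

Demanding n5 again yields 32.
2 computations run: n1, n4.
The nodes whose values change: x1, n1.
Note the absorption at n4: it re-runs yet its value is the same, leaving the output's value untouched.

First demand of the output computes:
  n1 = add(1, 8) = 9
  n2 = add(8, 8) = 16
  n4 = max2(9, 16) = 16
  n5 = add(16, 16) = 32

After the edit, cleaning proceeds:
  n1: a read changed (x1 1->0) — executes, giving 8.
  n4: a read changed (n1 9->8) — executes, giving 16 — identical to its old value.
  n5: dirty, but its reads are unchanged (n2 unchanged, n4 unchanged); cached 32 stands.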